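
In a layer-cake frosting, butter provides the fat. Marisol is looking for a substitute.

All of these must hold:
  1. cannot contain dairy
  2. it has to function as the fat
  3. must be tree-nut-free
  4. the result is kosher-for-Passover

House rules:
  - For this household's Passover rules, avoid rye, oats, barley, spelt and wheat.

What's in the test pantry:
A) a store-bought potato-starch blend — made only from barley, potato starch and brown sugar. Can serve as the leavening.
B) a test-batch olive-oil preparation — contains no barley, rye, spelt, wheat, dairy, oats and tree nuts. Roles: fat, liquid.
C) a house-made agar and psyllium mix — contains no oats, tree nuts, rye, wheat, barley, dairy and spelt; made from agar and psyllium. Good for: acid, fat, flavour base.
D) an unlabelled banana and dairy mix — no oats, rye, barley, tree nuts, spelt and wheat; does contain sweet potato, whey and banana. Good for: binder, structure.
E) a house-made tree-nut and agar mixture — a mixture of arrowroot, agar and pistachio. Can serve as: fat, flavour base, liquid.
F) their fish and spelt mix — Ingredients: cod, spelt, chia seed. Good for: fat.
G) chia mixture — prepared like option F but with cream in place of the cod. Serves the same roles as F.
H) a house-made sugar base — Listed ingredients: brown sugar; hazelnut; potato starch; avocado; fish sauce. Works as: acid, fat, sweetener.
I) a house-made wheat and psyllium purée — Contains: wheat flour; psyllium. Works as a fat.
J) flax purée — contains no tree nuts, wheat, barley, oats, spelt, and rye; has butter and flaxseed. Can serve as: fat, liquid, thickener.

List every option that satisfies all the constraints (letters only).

A: not usable as a fat; has barley, so not kosher-for-Passover — out
B: works as a fat, no dairy, kosher-for-Passover — keep
C: works as a fat, kosher-for-Passover, no dairy — OK
D: not usable as a fat; has whey, so not dairy-free — no
E: has pistachio, so not tree-nut-free — reject
F: has spelt, so not kosher-for-Passover — reject
G: has spelt, so not kosher-for-Passover; has cream, so not dairy-free — no
H: has hazelnut, so not tree-nut-free — reject
I: has wheat flour, so not kosher-for-Passover — reject
J: has butter, so not dairy-free — reject

B, C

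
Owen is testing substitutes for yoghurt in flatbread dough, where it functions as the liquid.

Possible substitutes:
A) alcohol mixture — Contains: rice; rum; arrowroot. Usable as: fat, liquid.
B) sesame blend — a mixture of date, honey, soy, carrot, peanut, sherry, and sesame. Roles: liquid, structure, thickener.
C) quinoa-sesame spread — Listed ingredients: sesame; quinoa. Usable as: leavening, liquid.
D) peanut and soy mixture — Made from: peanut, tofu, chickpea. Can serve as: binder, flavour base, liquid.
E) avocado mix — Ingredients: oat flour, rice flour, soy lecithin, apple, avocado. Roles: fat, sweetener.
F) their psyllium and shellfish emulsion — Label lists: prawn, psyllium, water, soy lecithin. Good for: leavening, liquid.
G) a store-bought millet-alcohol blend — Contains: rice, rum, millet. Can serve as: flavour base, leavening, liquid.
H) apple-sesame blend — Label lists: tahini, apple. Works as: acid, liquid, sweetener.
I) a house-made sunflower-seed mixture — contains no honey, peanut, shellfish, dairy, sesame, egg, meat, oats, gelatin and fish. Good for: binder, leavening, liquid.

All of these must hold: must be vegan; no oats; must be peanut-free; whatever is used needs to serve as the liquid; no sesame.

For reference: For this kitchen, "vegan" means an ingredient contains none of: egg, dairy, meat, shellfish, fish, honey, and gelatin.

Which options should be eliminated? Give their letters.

B, C, D, E, F, H

A: only rum, rice, and arrowroot; none excluded — valid
B: has honey, so not vegan; has sesame, so not sesame-free (and 1 more) — reject
C: has sesame, so not sesame-free — no
D: has peanut, so not peanut-free — no
E: not usable as a liquid; has oat flour, so not oat-free — reject
F: has prawn, so not vegan — no
G: every rule checks out — keep
H: has tahini, so not sesame-free — no
I: nothing on the exclusion list — valid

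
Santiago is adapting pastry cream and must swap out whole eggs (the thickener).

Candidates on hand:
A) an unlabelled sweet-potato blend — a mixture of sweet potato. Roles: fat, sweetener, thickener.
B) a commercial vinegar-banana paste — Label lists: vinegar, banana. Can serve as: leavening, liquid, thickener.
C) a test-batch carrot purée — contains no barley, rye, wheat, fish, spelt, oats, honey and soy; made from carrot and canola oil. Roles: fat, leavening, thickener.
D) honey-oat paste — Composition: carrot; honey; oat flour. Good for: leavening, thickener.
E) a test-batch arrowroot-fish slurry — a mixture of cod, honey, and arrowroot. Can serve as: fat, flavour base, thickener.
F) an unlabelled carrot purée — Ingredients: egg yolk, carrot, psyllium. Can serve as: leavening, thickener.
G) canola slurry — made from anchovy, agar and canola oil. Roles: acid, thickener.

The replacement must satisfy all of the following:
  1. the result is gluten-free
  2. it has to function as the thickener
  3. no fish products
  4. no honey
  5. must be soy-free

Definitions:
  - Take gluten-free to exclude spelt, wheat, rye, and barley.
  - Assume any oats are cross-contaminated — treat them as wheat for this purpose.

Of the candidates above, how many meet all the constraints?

A: only sweet potato; none excluded — OK
B: only vinegar and banana; none excluded — valid
C: no honey, no fish — valid
D: has oat flour, so not gluten-free; has honey, so not honey-free — reject
E: has honey, so not honey-free; has cod, so not fish-free — out
F: every rule checks out — keep
G: has anchovy, so not fish-free — no

4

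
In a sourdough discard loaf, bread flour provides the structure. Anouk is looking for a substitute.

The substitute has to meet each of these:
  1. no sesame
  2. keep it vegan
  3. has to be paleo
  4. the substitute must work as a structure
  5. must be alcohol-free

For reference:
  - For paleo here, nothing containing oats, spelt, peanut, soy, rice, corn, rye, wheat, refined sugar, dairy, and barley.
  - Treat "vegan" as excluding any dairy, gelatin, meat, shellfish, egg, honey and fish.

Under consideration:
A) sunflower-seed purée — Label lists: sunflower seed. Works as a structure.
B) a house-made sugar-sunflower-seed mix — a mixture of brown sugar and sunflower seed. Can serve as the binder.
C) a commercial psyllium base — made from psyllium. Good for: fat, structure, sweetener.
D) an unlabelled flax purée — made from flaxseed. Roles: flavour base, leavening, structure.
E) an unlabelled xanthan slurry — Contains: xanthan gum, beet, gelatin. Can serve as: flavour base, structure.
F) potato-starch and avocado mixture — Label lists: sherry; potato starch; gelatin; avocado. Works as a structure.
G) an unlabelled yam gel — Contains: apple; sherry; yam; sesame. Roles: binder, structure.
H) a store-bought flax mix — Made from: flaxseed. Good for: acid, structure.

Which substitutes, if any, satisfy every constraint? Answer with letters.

A: no sesame, vegan — OK
B: not usable as a structure; has brown sugar, so not paleo — reject
C: only psyllium; none excluded — OK
D: paleo, no sesame — keep
E: has gelatin, so not vegan — out
F: has gelatin, so not vegan; has sherry, so not alcohol-free — reject
G: has sherry, so not alcohol-free; has sesame, so not sesame-free — no
H: all constraints satisfied — OK

A, C, D, H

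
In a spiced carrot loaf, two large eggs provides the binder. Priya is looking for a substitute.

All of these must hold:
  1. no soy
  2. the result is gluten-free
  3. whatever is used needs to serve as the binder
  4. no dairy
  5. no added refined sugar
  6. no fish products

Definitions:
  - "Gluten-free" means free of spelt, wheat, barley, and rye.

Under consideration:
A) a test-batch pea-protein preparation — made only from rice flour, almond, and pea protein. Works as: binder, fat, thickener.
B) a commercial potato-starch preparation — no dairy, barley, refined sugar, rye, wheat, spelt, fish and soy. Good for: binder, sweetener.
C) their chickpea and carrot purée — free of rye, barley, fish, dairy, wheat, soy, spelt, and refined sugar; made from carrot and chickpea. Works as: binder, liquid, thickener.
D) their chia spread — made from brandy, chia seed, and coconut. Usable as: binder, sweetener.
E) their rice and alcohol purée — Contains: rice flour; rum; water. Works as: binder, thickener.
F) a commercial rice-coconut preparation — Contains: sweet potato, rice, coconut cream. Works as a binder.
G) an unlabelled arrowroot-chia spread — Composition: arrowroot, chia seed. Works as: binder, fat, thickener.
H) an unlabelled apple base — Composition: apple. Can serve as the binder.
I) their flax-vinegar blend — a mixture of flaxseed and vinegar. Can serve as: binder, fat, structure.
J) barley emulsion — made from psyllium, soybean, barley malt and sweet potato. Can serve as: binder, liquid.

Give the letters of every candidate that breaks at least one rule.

J

A: only rice flour, almond, and pea protein; none excluded — OK
B: works as a binder, no dairy, no soy — OK
C: gluten-free, no soy — keep
D: every rule checks out — keep
E: nothing on the exclusion list — OK
F: only coconut cream, rice, and sweet potato; none excluded — keep
G: works as a binder, no soy, no fish — keep
H: all constraints satisfied — valid
I: works as a binder, no soy, no dairy — keep
J: has barley malt, so not gluten-free; has soybean, so not soy-free — no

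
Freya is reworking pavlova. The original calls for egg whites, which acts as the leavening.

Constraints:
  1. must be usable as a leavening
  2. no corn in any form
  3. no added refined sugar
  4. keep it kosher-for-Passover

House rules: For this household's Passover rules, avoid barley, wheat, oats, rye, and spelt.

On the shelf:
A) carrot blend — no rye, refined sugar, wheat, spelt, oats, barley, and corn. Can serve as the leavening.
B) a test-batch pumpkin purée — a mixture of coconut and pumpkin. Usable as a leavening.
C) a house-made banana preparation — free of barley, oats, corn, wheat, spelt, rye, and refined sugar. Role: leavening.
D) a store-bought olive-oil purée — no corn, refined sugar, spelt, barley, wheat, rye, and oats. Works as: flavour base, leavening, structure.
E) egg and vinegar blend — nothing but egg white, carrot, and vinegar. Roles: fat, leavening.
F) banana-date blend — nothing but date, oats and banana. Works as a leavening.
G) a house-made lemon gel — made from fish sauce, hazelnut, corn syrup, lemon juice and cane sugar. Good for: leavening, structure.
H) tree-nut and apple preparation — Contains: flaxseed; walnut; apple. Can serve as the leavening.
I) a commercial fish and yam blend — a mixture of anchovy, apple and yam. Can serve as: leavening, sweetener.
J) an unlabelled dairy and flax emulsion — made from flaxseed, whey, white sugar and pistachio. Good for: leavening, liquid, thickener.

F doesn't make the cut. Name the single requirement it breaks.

usable as a leavening: satisfied
kosher-for-Passover: has oats — fails
corn-free: satisfied
no-added-sugar: satisfied

kosher-for-Passover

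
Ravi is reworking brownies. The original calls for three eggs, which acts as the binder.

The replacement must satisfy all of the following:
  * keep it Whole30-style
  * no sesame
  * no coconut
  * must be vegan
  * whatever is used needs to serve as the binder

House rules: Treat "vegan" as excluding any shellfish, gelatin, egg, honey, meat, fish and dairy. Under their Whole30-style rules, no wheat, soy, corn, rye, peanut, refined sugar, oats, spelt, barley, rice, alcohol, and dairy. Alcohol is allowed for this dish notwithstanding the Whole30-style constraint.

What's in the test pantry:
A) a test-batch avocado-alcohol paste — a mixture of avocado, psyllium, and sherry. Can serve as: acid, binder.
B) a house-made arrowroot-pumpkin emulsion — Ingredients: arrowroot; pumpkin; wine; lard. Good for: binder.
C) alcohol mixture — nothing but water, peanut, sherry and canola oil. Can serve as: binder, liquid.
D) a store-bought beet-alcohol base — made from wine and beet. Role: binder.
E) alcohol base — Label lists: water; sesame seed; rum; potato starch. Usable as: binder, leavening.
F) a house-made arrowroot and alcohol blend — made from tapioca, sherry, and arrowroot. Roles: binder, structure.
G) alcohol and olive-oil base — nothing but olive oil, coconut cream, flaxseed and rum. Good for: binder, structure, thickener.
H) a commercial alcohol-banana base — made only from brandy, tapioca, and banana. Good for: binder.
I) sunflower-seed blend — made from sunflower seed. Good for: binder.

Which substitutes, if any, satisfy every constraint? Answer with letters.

A: alcohol is permitted under the Whole30-style carve-out; nothing else excluded — keep
B: has lard, so not vegan — no
C: has peanut, so not Whole30-style — reject
D: alcohol is permitted under the Whole30-style carve-out; nothing else excluded — valid
E: has sesame seed, so not sesame-free — out
F: alcohol is permitted under the Whole30-style carve-out; nothing else excluded — keep
G: has coconut cream, so not coconut-free — out
H: alcohol is permitted under the Whole30-style carve-out; nothing else excluded — keep
I: every rule checks out — keep

A, D, F, H, I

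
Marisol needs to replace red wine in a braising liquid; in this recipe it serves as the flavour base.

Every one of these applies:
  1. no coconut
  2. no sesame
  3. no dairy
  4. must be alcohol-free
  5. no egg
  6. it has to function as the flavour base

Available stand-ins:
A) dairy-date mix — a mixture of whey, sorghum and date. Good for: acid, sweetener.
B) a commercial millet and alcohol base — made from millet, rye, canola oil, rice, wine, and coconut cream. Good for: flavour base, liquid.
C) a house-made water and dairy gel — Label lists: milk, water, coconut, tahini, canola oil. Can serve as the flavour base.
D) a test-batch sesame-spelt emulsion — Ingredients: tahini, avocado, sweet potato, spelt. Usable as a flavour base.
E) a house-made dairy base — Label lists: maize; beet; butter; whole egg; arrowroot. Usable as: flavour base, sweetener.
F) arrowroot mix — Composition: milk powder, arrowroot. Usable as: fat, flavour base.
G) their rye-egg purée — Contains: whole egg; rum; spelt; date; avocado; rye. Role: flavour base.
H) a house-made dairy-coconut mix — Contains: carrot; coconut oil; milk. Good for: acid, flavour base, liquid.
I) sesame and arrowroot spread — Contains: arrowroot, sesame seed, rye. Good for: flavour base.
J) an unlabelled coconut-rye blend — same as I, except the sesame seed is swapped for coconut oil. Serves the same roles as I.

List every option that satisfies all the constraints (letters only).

none

A: not usable as a flavour base; has whey, so not dairy-free — out
B: has wine, so not alcohol-free; has coconut cream, so not coconut-free — reject
C: has milk, so not dairy-free; has coconut, so not coconut-free (and 1 more) — no
D: has tahini, so not sesame-free — reject
E: has butter, so not dairy-free; has whole egg, so not egg-free — reject
F: has milk powder, so not dairy-free — reject
G: has rum, so not alcohol-free; has whole egg, so not egg-free — reject
H: has milk, so not dairy-free; has coconut oil, so not coconut-free — out
I: has sesame seed, so not sesame-free — reject
J: has coconut oil, so not coconut-free — out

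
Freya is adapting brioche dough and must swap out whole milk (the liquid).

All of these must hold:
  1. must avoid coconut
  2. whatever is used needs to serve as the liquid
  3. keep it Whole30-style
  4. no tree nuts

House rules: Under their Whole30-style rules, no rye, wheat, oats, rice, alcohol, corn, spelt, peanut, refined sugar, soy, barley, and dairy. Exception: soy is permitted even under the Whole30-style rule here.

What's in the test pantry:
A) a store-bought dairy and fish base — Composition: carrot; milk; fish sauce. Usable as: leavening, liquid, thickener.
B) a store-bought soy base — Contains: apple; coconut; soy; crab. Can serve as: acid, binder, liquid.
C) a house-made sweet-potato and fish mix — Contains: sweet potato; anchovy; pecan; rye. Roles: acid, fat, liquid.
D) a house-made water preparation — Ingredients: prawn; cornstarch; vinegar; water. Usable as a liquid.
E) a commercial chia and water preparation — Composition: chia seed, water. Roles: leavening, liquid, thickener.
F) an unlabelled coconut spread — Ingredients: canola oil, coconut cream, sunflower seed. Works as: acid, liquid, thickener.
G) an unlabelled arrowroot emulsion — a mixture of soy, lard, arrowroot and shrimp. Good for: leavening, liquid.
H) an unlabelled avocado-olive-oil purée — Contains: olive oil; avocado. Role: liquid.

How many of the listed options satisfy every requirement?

A: has milk, so not Whole30-style — out
B: has coconut, so not coconut-free — out
C: has rye, so not Whole30-style; has pecan, so not tree-nut-free — reject
D: has cornstarch, so not Whole30-style — no
E: every rule checks out — OK
F: has coconut cream, so not coconut-free — no
G: soy is permitted under the Whole30-style carve-out; nothing else excluded — OK
H: Whole30-style, no tree nuts — keep

3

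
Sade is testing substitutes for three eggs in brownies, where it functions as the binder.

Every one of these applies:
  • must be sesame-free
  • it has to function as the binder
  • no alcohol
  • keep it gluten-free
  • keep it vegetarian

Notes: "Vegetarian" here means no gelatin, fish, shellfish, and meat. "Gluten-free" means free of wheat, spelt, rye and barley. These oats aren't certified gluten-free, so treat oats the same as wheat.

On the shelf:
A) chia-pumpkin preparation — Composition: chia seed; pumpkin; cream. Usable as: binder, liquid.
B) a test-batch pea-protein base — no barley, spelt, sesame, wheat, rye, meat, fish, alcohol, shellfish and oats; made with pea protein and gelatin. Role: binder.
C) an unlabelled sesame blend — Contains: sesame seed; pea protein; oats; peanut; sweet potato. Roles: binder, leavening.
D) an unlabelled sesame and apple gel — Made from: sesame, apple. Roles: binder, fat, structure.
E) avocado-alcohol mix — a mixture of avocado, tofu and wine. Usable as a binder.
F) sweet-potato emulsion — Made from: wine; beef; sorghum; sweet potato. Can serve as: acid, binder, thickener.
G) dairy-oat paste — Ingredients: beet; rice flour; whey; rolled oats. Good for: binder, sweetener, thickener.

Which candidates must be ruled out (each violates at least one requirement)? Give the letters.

A: nothing on the exclusion list — keep
B: has gelatin, so not vegetarian — out
C: has oats, so not gluten-free; has sesame seed, so not sesame-free — out
D: has sesame, so not sesame-free — out
E: has wine, so not alcohol-free — reject
F: has beef, so not vegetarian; has wine, so not alcohol-free — no
G: has rolled oats, so not gluten-free — out

B, C, D, E, F, G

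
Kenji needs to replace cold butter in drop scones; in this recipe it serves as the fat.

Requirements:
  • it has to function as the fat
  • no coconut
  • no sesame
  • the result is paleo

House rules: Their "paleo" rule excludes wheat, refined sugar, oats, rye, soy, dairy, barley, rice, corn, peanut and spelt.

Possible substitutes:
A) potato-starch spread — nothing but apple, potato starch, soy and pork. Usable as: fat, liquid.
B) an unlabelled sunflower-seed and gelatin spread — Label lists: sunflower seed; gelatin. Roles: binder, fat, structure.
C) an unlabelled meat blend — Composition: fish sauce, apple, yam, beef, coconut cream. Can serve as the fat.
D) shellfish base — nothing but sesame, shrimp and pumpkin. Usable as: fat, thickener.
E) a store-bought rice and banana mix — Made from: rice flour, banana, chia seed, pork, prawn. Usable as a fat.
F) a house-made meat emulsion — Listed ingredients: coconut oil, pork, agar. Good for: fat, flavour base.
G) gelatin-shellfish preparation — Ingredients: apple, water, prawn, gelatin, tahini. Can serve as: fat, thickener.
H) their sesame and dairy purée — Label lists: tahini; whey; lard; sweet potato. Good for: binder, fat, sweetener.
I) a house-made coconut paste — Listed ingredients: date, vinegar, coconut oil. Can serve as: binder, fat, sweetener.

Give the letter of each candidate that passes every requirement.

A: has soy, so not paleo — out
B: only gelatin and sunflower seed; none excluded — OK
C: has coconut cream, so not coconut-free — out
D: has sesame, so not sesame-free — reject
E: has rice flour, so not paleo — out
F: has coconut oil, so not coconut-free — no
G: has tahini, so not sesame-free — no
H: has whey, so not paleo; has tahini, so not sesame-free — out
I: has coconut oil, so not coconut-free — out

B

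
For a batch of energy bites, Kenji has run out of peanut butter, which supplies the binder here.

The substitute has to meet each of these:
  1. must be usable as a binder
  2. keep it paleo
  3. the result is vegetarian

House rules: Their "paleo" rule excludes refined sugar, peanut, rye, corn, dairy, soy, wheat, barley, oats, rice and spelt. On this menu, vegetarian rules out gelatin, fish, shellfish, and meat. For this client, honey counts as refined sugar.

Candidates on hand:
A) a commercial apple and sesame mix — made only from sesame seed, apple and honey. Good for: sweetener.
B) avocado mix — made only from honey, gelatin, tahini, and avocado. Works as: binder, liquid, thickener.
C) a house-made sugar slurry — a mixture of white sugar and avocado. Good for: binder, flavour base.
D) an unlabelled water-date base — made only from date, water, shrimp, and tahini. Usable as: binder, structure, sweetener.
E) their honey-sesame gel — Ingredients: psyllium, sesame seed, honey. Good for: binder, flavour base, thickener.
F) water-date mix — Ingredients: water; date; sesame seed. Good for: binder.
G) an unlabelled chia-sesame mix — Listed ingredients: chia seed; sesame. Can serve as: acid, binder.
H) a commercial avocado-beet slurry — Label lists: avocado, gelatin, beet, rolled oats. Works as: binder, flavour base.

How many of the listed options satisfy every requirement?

2

A: not usable as a binder; has honey, so not paleo — reject
B: has honey, so not paleo; has gelatin, so not vegetarian — out
C: has white sugar, so not paleo — out
D: has shrimp, so not vegetarian — no
E: has honey, so not paleo — out
F: works as a binder, vegetarian, paleo — OK
G: only sesame and chia seed; none excluded — valid
H: has rolled oats, so not paleo; has gelatin, so not vegetarian — out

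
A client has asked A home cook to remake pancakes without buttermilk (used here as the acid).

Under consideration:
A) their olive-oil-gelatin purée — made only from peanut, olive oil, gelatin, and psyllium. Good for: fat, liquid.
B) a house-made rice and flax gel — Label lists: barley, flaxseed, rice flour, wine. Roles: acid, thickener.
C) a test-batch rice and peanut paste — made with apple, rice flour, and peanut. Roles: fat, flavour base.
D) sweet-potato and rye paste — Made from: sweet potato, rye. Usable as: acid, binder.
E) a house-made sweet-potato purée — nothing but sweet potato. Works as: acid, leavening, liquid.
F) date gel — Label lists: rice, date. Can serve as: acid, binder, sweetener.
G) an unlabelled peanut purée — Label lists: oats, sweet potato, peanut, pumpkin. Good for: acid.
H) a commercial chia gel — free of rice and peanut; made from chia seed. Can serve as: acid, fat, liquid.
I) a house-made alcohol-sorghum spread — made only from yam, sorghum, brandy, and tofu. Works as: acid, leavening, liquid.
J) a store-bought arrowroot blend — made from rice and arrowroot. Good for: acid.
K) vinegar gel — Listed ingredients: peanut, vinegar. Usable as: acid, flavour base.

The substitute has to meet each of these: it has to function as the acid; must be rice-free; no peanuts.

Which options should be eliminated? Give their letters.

A, B, C, F, G, J, K

A: not usable as an acid; has peanut, so not peanut-free — reject
B: has rice flour, so not rice-free — reject
C: not usable as an acid; has peanut, so not peanut-free (and 1 more) — reject
D: only rye and sweet potato; none excluded — OK
E: nothing on the exclusion list — keep
F: has rice, so not rice-free — out
G: has peanut, so not peanut-free — no
H: nothing on the exclusion list — valid
I: works as an acid, no peanut, no rice — keep
J: has rice, so not rice-free — reject
K: has peanut, so not peanut-free — out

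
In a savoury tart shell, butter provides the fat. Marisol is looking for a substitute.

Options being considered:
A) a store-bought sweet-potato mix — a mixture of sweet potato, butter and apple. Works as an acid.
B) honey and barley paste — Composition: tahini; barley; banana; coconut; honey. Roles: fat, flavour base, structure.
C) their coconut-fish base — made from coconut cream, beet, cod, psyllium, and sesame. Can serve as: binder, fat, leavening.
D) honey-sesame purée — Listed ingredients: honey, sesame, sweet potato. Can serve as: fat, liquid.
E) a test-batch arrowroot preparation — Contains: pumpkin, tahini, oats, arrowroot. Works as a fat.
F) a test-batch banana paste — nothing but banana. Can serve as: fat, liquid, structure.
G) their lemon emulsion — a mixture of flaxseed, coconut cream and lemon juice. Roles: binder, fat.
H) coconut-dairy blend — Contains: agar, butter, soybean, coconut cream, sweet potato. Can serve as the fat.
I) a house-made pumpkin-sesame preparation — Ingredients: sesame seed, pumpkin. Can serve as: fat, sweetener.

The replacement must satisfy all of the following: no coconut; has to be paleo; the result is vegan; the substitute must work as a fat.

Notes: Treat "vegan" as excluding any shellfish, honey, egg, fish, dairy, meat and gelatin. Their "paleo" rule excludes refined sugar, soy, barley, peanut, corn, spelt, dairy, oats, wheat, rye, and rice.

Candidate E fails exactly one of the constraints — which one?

paleo

usable as a fat: satisfied
vegan: satisfied
paleo: has oats — fails
coconut-free: satisfied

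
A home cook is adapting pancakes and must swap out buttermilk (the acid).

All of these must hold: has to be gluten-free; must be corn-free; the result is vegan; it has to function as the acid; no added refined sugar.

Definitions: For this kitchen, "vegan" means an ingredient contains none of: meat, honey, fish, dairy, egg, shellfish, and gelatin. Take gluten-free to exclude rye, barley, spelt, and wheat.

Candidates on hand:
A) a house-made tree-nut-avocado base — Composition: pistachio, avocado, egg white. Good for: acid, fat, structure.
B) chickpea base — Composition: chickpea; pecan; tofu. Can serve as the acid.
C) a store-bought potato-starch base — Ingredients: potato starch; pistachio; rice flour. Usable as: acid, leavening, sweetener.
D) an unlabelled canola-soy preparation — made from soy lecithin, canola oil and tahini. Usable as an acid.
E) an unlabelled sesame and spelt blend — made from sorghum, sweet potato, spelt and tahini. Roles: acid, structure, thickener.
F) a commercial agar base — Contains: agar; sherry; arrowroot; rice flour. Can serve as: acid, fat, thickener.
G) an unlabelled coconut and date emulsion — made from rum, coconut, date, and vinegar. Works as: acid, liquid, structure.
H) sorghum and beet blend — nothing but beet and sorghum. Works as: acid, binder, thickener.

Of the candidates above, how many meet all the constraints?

A: has egg white, so not vegan — reject
B: works as an acid, vegan, no corn — keep
C: no corn, no refined sugar — OK
D: all constraints satisfied — OK
E: has spelt, so not gluten-free — no
F: every rule checks out — OK
G: rum and coconut etc. — none of it excluded — OK
H: works as an acid, no refined sugar, vegan — valid

6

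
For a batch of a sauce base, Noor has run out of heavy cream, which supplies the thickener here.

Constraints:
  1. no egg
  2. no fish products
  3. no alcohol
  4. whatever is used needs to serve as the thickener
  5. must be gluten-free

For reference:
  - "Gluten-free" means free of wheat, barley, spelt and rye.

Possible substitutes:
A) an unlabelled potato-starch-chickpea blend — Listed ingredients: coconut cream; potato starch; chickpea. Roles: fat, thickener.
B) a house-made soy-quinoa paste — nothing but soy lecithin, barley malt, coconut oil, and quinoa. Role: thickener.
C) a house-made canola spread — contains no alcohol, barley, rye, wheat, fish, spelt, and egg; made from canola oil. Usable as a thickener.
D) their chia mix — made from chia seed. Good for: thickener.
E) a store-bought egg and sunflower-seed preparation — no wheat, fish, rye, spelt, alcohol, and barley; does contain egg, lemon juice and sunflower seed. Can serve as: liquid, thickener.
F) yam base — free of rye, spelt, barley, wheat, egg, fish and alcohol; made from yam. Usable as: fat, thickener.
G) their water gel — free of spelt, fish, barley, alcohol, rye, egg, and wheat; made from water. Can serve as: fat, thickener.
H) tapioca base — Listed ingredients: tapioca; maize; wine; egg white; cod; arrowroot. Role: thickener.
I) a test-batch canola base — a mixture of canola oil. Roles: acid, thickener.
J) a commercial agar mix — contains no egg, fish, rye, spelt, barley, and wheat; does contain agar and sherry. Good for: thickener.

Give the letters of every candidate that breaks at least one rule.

A: works as a thickener, no egg, gluten-free — valid
B: has barley malt, so not gluten-free — reject
C: works as a thickener, gluten-free, no alcohol — keep
D: only chia seed; none excluded — valid
E: has egg, so not egg-free — out
F: no egg, no fish — keep
G: no fish, gluten-free — OK
H: has egg white, so not egg-free; has cod, so not fish-free (and 1 more) — reject
I: no fish, no alcohol — keep
J: has sherry, so not alcohol-free — no

B, E, H, J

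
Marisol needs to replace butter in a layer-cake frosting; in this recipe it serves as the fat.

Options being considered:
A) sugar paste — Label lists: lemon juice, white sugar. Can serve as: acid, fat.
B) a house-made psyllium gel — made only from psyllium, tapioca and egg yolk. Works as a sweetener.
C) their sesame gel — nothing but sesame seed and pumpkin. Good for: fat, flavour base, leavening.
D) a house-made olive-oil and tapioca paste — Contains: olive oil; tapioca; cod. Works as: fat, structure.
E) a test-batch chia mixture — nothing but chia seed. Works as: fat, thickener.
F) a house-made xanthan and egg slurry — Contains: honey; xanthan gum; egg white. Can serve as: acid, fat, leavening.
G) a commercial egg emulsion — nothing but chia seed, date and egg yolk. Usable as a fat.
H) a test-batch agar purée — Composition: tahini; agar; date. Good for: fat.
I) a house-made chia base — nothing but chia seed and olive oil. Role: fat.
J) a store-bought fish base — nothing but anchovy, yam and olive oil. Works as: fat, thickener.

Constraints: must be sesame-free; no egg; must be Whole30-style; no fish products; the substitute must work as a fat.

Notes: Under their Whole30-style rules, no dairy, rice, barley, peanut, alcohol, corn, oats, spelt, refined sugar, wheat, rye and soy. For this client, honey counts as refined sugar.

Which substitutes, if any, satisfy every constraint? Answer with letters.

E, I

A: has white sugar, so not Whole30-style — no
B: not usable as a fat; has egg yolk, so not egg-free — reject
C: has sesame seed, so not sesame-free — out
D: has cod, so not fish-free — no
E: works as a fat, no sesame, no fish — valid
F: has honey, so not Whole30-style; has egg white, so not egg-free — no
G: has egg yolk, so not egg-free — out
H: has tahini, so not sesame-free — reject
I: works as a fat, no fish, Whole30-style — valid
J: has anchovy, so not fish-free — out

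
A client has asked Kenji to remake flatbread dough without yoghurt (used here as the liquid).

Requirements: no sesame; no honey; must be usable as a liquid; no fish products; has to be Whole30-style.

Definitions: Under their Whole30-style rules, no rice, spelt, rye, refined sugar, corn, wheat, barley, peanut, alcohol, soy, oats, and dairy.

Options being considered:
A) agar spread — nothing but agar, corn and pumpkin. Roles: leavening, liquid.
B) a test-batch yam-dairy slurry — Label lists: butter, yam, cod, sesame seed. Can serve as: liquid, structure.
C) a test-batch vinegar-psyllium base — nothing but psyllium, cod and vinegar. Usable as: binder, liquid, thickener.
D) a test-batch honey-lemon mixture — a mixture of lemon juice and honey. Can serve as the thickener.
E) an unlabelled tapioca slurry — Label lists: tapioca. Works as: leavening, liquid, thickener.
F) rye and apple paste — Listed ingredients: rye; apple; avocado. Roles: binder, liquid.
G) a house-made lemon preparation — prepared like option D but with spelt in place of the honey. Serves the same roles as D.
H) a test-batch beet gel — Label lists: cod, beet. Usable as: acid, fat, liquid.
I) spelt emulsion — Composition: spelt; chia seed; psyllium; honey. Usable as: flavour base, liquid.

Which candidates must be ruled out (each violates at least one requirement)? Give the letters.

A, B, C, D, F, G, H, I

A: has corn, so not Whole30-style — out
B: has butter, so not Whole30-style; has sesame seed, so not sesame-free (and 1 more) — no
C: has cod, so not fish-free — out
D: not usable as a liquid; has honey, so not honey-free — out
E: nothing on the exclusion list — keep
F: has rye, so not Whole30-style — out
G: not usable as a liquid; has spelt, so not Whole30-style — no
H: has cod, so not fish-free — no
I: has spelt, so not Whole30-style; has honey, so not honey-free — out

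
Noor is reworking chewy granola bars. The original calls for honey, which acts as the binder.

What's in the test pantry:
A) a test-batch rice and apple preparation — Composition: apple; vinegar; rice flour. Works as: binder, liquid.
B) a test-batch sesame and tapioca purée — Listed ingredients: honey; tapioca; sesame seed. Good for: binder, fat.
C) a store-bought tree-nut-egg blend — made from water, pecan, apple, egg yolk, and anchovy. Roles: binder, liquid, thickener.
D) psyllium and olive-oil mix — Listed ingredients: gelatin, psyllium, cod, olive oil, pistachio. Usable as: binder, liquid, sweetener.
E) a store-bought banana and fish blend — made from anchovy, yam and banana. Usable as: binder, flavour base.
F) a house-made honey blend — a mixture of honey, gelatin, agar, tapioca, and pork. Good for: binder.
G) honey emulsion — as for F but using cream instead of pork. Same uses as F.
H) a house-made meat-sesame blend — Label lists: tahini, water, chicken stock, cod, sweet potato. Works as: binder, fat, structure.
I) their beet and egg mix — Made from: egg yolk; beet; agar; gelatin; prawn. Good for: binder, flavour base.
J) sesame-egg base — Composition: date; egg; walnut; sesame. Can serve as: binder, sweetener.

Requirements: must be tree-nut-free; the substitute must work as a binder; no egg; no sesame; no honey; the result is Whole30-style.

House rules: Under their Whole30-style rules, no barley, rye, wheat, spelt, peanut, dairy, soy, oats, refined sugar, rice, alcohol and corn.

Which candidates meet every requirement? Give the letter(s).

A: has rice flour, so not Whole30-style — out
B: has sesame seed, so not sesame-free; has honey, so not honey-free — out
C: has egg yolk, so not egg-free; has pecan, so not tree-nut-free — out
D: has pistachio, so not tree-nut-free — reject
E: nothing on the exclusion list — OK
F: has honey, so not honey-free — no
G: has cream, so not Whole30-style; has honey, so not honey-free — out
H: has tahini, so not sesame-free — out
I: has egg yolk, so not egg-free — reject
J: has sesame, so not sesame-free; has egg, so not egg-free (and 1 more) — no

E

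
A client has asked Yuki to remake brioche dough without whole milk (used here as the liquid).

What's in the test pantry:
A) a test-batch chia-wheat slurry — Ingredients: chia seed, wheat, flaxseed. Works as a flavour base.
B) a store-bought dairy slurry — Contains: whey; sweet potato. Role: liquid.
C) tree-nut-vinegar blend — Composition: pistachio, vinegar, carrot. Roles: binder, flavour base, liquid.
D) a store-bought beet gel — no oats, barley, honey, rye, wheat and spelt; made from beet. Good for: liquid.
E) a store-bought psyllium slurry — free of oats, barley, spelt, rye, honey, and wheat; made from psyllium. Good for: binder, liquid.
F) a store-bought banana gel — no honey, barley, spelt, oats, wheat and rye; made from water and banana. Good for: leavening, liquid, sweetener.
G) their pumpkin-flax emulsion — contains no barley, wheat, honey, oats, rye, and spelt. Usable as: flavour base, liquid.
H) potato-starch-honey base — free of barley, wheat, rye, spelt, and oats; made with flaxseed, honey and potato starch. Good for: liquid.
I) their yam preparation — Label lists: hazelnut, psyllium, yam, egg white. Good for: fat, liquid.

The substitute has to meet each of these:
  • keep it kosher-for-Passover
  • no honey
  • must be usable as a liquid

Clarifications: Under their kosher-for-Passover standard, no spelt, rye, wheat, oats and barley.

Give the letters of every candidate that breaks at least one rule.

A, H

A: not usable as a liquid; has wheat, so not kosher-for-Passover — no
B: only whey and sweet potato; none excluded — valid
C: only pistachio, vinegar, and carrot; none excluded — valid
D: nothing on the exclusion list — OK
E: no honey, kosher-for-Passover — keep
F: no honey, kosher-for-Passover — valid
G: works as a liquid, no honey, kosher-for-Passover — valid
H: has honey, so not honey-free — reject
I: nothing on the exclusion list — valid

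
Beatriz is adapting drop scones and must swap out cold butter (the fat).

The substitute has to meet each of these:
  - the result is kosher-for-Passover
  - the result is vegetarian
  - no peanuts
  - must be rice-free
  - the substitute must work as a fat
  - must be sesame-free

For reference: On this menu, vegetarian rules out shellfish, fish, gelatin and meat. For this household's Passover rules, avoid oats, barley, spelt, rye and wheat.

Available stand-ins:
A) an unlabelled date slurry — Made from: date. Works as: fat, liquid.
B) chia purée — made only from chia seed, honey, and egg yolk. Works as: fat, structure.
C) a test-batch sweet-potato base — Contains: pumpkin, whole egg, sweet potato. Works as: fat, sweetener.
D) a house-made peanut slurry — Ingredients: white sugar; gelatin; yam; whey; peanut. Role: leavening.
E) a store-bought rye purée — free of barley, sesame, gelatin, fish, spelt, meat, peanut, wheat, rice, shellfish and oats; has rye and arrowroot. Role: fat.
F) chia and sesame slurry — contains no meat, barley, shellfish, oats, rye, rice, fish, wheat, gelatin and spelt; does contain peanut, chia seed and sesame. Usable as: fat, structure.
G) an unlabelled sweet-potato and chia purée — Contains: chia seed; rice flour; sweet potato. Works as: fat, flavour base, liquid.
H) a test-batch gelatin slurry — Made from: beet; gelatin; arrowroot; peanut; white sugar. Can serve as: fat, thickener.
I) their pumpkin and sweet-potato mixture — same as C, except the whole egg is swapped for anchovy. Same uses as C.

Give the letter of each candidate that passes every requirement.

A, B, C

A: nothing on the exclusion list — valid
B: nothing on the exclusion list — OK
C: nothing on the exclusion list — keep
D: not usable as a fat; has gelatin, so not vegetarian (and 1 more) — reject
E: has rye, so not kosher-for-Passover — out
F: has sesame, so not sesame-free; has peanut, so not peanut-free — reject
G: has rice flour, so not rice-free — no
H: has gelatin, so not vegetarian; has peanut, so not peanut-free — reject
I: has anchovy, so not vegetarian — out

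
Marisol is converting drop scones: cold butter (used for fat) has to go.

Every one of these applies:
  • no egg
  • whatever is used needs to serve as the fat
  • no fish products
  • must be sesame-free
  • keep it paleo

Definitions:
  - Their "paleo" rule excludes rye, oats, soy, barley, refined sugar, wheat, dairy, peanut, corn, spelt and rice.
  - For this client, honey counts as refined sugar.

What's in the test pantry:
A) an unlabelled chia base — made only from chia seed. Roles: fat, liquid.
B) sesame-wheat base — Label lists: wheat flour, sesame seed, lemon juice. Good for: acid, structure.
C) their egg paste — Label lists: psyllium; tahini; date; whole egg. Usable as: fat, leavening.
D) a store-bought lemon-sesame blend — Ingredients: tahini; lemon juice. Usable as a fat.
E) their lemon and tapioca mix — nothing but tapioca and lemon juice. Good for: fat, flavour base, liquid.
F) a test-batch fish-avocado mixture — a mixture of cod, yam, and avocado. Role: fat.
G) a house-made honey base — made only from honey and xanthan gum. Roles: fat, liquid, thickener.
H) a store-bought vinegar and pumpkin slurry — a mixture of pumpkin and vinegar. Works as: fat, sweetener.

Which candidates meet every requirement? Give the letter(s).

A, E, H

A: no egg, no sesame — valid
B: not usable as a fat; has wheat flour, so not paleo (and 1 more) — no
C: has whole egg, so not egg-free; has tahini, so not sesame-free — reject
D: has tahini, so not sesame-free — reject
E: no egg, paleo — keep
F: has cod, so not fish-free — out
G: has honey, so not paleo — out
H: only pumpkin and vinegar; none excluded — keep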